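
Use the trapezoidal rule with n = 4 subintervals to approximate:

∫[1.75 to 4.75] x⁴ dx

f(x) = x⁴
a = 1.75, b = 4.75, n = 4
h = (b - a)/n = 0.750000

Trapezoidal rule: (h/2)[f(x₀) + 2f(x₁) + 2f(x₂) + ... + f(xₙ)]

x_0 = 1.7500, f(x_0) = 9.378906, coefficient = 1
x_1 = 2.5000, f(x_1) = 39.062500, coefficient = 2
x_2 = 3.2500, f(x_2) = 111.566406, coefficient = 2
x_3 = 4.0000, f(x_3) = 256.000000, coefficient = 2
x_4 = 4.7500, f(x_4) = 509.066406, coefficient = 1

I ≈ (0.750000/2) × 1331.703125 = 499.388672
Exact value: 480.330469
Error: 19.058203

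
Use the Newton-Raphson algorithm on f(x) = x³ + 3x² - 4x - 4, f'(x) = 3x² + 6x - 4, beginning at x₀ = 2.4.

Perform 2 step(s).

f(x) = x³ + 3x² - 4x - 4
f'(x) = 3x² + 6x - 4
x₀ = 2.4

Newton-Raphson formula: x_{n+1} = x_n - f(x_n)/f'(x_n)

Iteration 1:
  f(2.400000) = 17.504000
  f'(2.400000) = 27.680000
  x_1 = 2.400000 - 17.504000/27.680000 = 1.767630
Iteration 2:
  f(1.767630) = 3.826016
  f'(1.767630) = 15.979328
  x_2 = 1.767630 - 3.826016/15.979328 = 1.528195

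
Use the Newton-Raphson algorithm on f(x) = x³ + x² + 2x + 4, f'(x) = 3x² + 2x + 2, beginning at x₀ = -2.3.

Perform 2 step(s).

f(x) = x³ + x² + 2x + 4
f'(x) = 3x² + 2x + 2
x₀ = -2.3

Newton-Raphson formula: x_{n+1} = x_n - f(x_n)/f'(x_n)

Iteration 1:
  f(-2.300000) = -7.477000
  f'(-2.300000) = 13.270000
  x_1 = -2.300000 - (-7.477000)/13.270000 = -1.736549
Iteration 2:
  f(-1.736549) = -1.694234
  f'(-1.736549) = 7.573706
  x_2 = -1.736549 - (-1.694234)/7.573706 = -1.512849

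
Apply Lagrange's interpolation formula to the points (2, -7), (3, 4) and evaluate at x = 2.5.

Lagrange interpolation formula:
P(x) = Σ yᵢ × Lᵢ(x)
where Lᵢ(x) = Π_{j≠i} (x - xⱼ)/(xᵢ - xⱼ)

L_0(2.5) = (2.5 - 3)/(2 - 3) = 0.500000
L_1(2.5) = (2.5 - 2)/(3 - 2) = 0.500000

P(2.5) = (-7)×L_0(2.5) + 4×L_1(2.5)
P(2.5) = -1.500000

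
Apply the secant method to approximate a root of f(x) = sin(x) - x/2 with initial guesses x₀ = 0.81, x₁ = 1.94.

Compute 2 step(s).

f(x) = sin(x) - x/2
x₀ = 0.81, x₁ = 1.94

Secant formula: x_{n+1} = x_n - f(x_n)(x_n - x_{n-1})/(f(x_n) - f(x_{n-1}))

Iteration 1:
  f(0.810000) = 0.319287
  f(1.940000) = -0.037385
  x_2 = 1.940000 - (-0.037385)×(1.940000 - 0.810000)/(-0.037385 - 0.319287)
       = 1.821558
Iteration 2:
  f(1.940000) = -0.037385
  f(1.821558) = 0.057945
  x_3 = 1.821558 - 0.057945×(1.821558 - 1.940000)/(0.057945 - (-0.037385))
       = 1.893551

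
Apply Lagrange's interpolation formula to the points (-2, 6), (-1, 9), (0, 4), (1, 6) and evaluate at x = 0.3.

Lagrange interpolation formula:
P(x) = Σ yᵢ × Lᵢ(x)
where Lᵢ(x) = Π_{j≠i} (x - xⱼ)/(xᵢ - xⱼ)

L_0(0.3) = (0.3 - (-1))/(-2 - (-1)) × (0.3 - 0)/(-2 - 0) × (0.3 - 1)/(-2 - 1) = 0.045500
L_1(0.3) = (0.3 - (-2))/(-1 - (-2)) × (0.3 - 0)/(-1 - 0) × (0.3 - 1)/(-1 - 1) = -0.241500
L_2(0.3) = (0.3 - (-2))/(0 - (-2)) × (0.3 - (-1))/(0 - (-1)) × (0.3 - 1)/(0 - 1) = 1.046500
L_3(0.3) = (0.3 - (-2))/(1 - (-2)) × (0.3 - (-1))/(1 - (-1)) × (0.3 - 0)/(1 - 0) = 0.149500

P(0.3) = 6×L_0(0.3) + 9×L_1(0.3) + 4×L_2(0.3) + 6×L_3(0.3)
P(0.3) = 3.182500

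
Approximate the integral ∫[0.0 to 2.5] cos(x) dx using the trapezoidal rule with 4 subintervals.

f(x) = cos(x)
a = 0.0, b = 2.5, n = 4
h = (b - a)/n = 0.625000

Trapezoidal rule: (h/2)[f(x₀) + 2f(x₁) + 2f(x₂) + ... + f(xₙ)]

x_0 = 0.0000, f(x_0) = 1.000000, coefficient = 1
x_1 = 0.6250, f(x_1) = 0.810963, coefficient = 2
x_2 = 1.2500, f(x_2) = 0.315322, coefficient = 2
x_3 = 1.8750, f(x_3) = -0.299534, coefficient = 2
x_4 = 2.5000, f(x_4) = -0.801144, coefficient = 1

I ≈ (0.625000/2) × 1.852360 = 0.578863
Exact value: 0.598472
Error: 0.019610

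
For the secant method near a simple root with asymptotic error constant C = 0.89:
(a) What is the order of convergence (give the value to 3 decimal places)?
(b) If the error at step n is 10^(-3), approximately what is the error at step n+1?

(a) Secant method has superlinear convergence with order φ = (1+√5)/2 ≈ 1.618.
    This means |e_{n+1}| ≈ C|e_n|^1.618.

(b) With |e_n| = 10^(-3) and C = 0.89:
    |e_{n+1}| ≈ 0.89 × (10^(-3))^1.618 = 0.89 × 10^(-4.85)

(a) ≈ 1.618 (golden ratio); (b) |e_{n+1}| ≈ 1.245e-05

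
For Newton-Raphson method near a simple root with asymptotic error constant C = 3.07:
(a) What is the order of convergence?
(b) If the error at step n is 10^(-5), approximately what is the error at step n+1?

(a) Newton-Raphson has quadratic (order 2) convergence near simple roots.
    This means |e_{n+1}| ≈ C|e_n|².

(b) With |e_n| = 10^(-5) and C = 3.07:
    |e_{n+1}| ≈ 3.07 × (10^(-5))² = 3.07 × 10^(-10)

(a) 2 (quadratic); (b) |e_{n+1}| ≈ 3.070e-10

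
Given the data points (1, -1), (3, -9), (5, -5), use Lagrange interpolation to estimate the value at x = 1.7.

Lagrange interpolation formula:
P(x) = Σ yᵢ × Lᵢ(x)
where Lᵢ(x) = Π_{j≠i} (x - xⱼ)/(xᵢ - xⱼ)

L_0(1.7) = (1.7 - 3)/(1 - 3) × (1.7 - 5)/(1 - 5) = 0.536250
L_1(1.7) = (1.7 - 1)/(3 - 1) × (1.7 - 5)/(3 - 5) = 0.577500
L_2(1.7) = (1.7 - 1)/(5 - 1) × (1.7 - 3)/(5 - 3) = -0.113750

P(1.7) = (-1)×L_0(1.7) + (-9)×L_1(1.7) + (-5)×L_2(1.7)
P(1.7) = -5.165000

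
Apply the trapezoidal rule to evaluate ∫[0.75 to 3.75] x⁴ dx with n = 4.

f(x) = x⁴
a = 0.75, b = 3.75, n = 4
h = (b - a)/n = 0.750000

Trapezoidal rule: (h/2)[f(x₀) + 2f(x₁) + 2f(x₂) + ... + f(xₙ)]

x_0 = 0.7500, f(x_0) = 0.316406, coefficient = 1
x_1 = 1.5000, f(x_1) = 5.062500, coefficient = 2
x_2 = 2.2500, f(x_2) = 25.628906, coefficient = 2
x_3 = 3.0000, f(x_3) = 81.000000, coefficient = 2
x_4 = 3.7500, f(x_4) = 197.753906, coefficient = 1

I ≈ (0.750000/2) × 421.453125 = 158.044922
Exact value: 148.267969
Error: 9.776953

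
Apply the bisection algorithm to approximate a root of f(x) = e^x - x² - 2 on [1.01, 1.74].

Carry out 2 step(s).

f(x) = e^x - x² - 2
Initial interval: [1.01, 1.74]

Iteration 1:
  c_1 = (1.010000 + 1.740000)/2 = 1.375000
  f(c_1) = f(1.375000) = 0.064452
  f(a) × f(c) < 0, new interval: [1.010000, 1.375000]
Iteration 2:
  c_2 = (1.010000 + 1.375000)/2 = 1.192500
  f(c_2) = f(1.192500) = -0.126747
  f(a) × f(c) ≥ 0, new interval: [1.192500, 1.375000]

After 2 iteration(s), the approximation is c_2 = 1.192500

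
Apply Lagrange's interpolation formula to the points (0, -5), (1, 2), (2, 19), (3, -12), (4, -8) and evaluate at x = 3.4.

Lagrange interpolation formula:
P(x) = Σ yᵢ × Lᵢ(x)
where Lᵢ(x) = Π_{j≠i} (x - xⱼ)/(xᵢ - xⱼ)

L_0(3.4) = (3.4 - 1)/(0 - 1) × (3.4 - 2)/(0 - 2) × (3.4 - 3)/(0 - 3) × (3.4 - 4)/(0 - 4) = -0.033600
L_1(3.4) = (3.4 - 0)/(1 - 0) × (3.4 - 2)/(1 - 2) × (3.4 - 3)/(1 - 3) × (3.4 - 4)/(1 - 4) = 0.190400
L_2(3.4) = (3.4 - 0)/(2 - 0) × (3.4 - 1)/(2 - 1) × (3.4 - 3)/(2 - 3) × (3.4 - 4)/(2 - 4) = -0.489600
L_3(3.4) = (3.4 - 0)/(3 - 0) × (3.4 - 1)/(3 - 1) × (3.4 - 2)/(3 - 2) × (3.4 - 4)/(3 - 4) = 1.142400
L_4(3.4) = (3.4 - 0)/(4 - 0) × (3.4 - 1)/(4 - 1) × (3.4 - 2)/(4 - 2) × (3.4 - 3)/(4 - 3) = 0.190400

P(3.4) = (-5)×L_0(3.4) + 2×L_1(3.4) + 19×L_2(3.4) + (-12)×L_3(3.4) + (-8)×L_4(3.4)
P(3.4) = -23.985600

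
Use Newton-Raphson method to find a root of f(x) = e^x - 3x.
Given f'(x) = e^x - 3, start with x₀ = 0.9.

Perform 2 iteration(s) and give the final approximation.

f(x) = e^x - 3x
f'(x) = e^x - 3
x₀ = 0.9

Newton-Raphson formula: x_{n+1} = x_n - f(x_n)/f'(x_n)

Iteration 1:
  f(0.900000) = -0.240397
  f'(0.900000) = -0.540397
  x_1 = 0.900000 - (-0.240397)/(-0.540397) = 0.455148
Iteration 2:
  f(0.455148) = 0.210963
  f'(0.455148) = -1.423594
  x_2 = 0.455148 - 0.210963/(-1.423594) = 0.603338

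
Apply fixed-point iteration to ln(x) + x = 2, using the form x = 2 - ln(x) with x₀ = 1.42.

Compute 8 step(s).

Equation: ln(x) + x = 2
Fixed-point form: x = 2 - ln(x)
x₀ = 1.42

x_1 = g(1.420000) = 1.649343
x_2 = g(1.649343) = 1.499623
x_3 = g(1.499623) = 1.594786
x_4 = g(1.594786) = 1.533260
x_5 = g(1.533260) = 1.572604
x_6 = g(1.572604) = 1.547267
x_7 = g(1.547267) = 1.563510
x_8 = g(1.563510) = 1.553067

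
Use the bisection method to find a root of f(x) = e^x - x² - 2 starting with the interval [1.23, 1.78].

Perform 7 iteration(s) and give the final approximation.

f(x) = e^x - x² - 2
Initial interval: [1.23, 1.78]

Iteration 1:
  c_1 = (1.230000 + 1.780000)/2 = 1.505000
  f(c_1) = f(1.505000) = 0.239129
  f(a) × f(c) < 0, new interval: [1.230000, 1.505000]
Iteration 2:
  c_2 = (1.230000 + 1.505000)/2 = 1.367500
  f(c_2) = f(1.367500) = 0.055468
  f(a) × f(c) < 0, new interval: [1.230000, 1.367500]
Iteration 3:
  c_3 = (1.230000 + 1.367500)/2 = 1.298750
  f(c_3) = f(1.298750) = -0.022039
  f(a) × f(c) ≥ 0, new interval: [1.298750, 1.367500]
Iteration 4:
  c_4 = (1.298750 + 1.367500)/2 = 1.333125
  f(c_4) = f(1.333125) = 0.015655
  f(a) × f(c) < 0, new interval: [1.298750, 1.333125]
Iteration 5:
  c_5 = (1.298750 + 1.333125)/2 = 1.315937
  f(c_5) = f(1.315937) = -0.003447
  f(a) × f(c) ≥ 0, new interval: [1.315937, 1.333125]
Iteration 6:
  c_6 = (1.315937 + 1.333125)/2 = 1.324531
  f(c_6) = f(1.324531) = 0.006039
  f(a) × f(c) < 0, new interval: [1.315937, 1.324531]
Iteration 7:
  c_7 = (1.315937 + 1.324531)/2 = 1.320234
  f(c_7) = f(1.320234) = 0.001280
  f(a) × f(c) < 0, new interval: [1.315937, 1.320234]

After 7 iteration(s), the approximation is c_7 = 1.320234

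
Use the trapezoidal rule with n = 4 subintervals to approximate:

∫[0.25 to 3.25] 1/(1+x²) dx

f(x) = 1/(1+x²)
a = 0.25, b = 3.25, n = 4
h = (b - a)/n = 0.750000

Trapezoidal rule: (h/2)[f(x₀) + 2f(x₁) + 2f(x₂) + ... + f(xₙ)]

x_0 = 0.2500, f(x_0) = 0.941176, coefficient = 1
x_1 = 1.0000, f(x_1) = 0.500000, coefficient = 2
x_2 = 1.7500, f(x_2) = 0.246154, coefficient = 2
x_3 = 2.5000, f(x_3) = 0.137931, coefficient = 2
x_4 = 3.2500, f(x_4) = 0.086486, coefficient = 1

I ≈ (0.750000/2) × 2.795833 = 1.048437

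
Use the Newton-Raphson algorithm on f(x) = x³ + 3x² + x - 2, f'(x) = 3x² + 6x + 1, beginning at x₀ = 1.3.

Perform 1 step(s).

f(x) = x³ + 3x² + x - 2
f'(x) = 3x² + 6x + 1
x₀ = 1.3

Newton-Raphson formula: x_{n+1} = x_n - f(x_n)/f'(x_n)

Iteration 1:
  f(1.300000) = 6.567000
  f'(1.300000) = 13.870000
  x_1 = 1.300000 - 6.567000/13.870000 = 0.826532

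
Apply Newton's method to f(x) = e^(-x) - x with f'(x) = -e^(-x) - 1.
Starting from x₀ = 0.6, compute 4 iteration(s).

f(x) = e^(-x) - x
f'(x) = -e^(-x) - 1
x₀ = 0.6

Newton-Raphson formula: x_{n+1} = x_n - f(x_n)/f'(x_n)

Iteration 1:
  f(0.600000) = -0.051188
  f'(0.600000) = -1.548812
  x_1 = 0.600000 - (-0.051188)/(-1.548812) = 0.566950
Iteration 2:
  f(0.566950) = 0.000303
  f'(0.566950) = -1.567253
  x_2 = 0.566950 - 0.000303/(-1.567253) = 0.567143
Iteration 3:
  f(0.567143) = 0.000000
  f'(0.567143) = -1.567143
  x_3 = 0.567143 - 0.000000/(-1.567143) = 0.567143
Iteration 4:
  f(0.567143) = 0.000000
  f'(0.567143) = -1.567143
  x_4 = 0.567143 - 0.000000/(-1.567143) = 0.567143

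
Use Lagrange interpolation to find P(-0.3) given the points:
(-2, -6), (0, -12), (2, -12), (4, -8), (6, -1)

Lagrange interpolation formula:
P(x) = Σ yᵢ × Lᵢ(x)
where Lᵢ(x) = Π_{j≠i} (x - xⱼ)/(xᵢ - xⱼ)

L_0(-0.3) = (-0.3 - 0)/(-2 - 0) × (-0.3 - 2)/(-2 - 2) × (-0.3 - 4)/(-2 - 4) × (-0.3 - 6)/(-2 - 6) = 0.048677
L_1(-0.3) = (-0.3 - (-2))/(0 - (-2)) × (-0.3 - 2)/(0 - 2) × (-0.3 - 4)/(0 - 4) × (-0.3 - 6)/(0 - 6) = 1.103353
L_2(-0.3) = (-0.3 - (-2))/(2 - (-2)) × (-0.3 - 0)/(2 - 0) × (-0.3 - 4)/(2 - 4) × (-0.3 - 6)/(2 - 6) = -0.215873
L_3(-0.3) = (-0.3 - (-2))/(4 - (-2)) × (-0.3 - 0)/(4 - 0) × (-0.3 - 2)/(4 - 2) × (-0.3 - 6)/(4 - 6) = 0.076978
L_4(-0.3) = (-0.3 - (-2))/(6 - (-2)) × (-0.3 - 0)/(6 - 0) × (-0.3 - 2)/(6 - 2) × (-0.3 - 4)/(6 - 4) = -0.013135

P(-0.3) = (-6)×L_0(-0.3) + (-12)×L_1(-0.3) + (-12)×L_2(-0.3) + (-8)×L_3(-0.3) + (-1)×L_4(-0.3)
P(-0.3) = -11.544510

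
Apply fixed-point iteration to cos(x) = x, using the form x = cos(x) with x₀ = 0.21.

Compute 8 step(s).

Equation: cos(x) = x
Fixed-point form: x = cos(x)
x₀ = 0.21

x_1 = g(0.210000) = 0.978031
x_2 = g(0.978031) = 0.558657
x_3 = g(0.558657) = 0.847968
x_4 = g(0.847968) = 0.661509
x_5 = g(0.661509) = 0.789066
x_6 = g(0.789066) = 0.704508
x_7 = g(0.704508) = 0.761930
x_8 = g(0.761930) = 0.723505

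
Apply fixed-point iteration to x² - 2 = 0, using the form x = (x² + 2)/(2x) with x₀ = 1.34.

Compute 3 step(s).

Equation: x² - 2 = 0
Fixed-point form: x = (x² + 2)/(2x)
x₀ = 1.34

x_1 = g(1.340000) = 1.416269
x_2 = g(1.416269) = 1.414215
x_3 = g(1.414215) = 1.414214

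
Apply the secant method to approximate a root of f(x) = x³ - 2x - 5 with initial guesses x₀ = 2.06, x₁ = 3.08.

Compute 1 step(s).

f(x) = x³ - 2x - 5
x₀ = 2.06, x₁ = 3.08

Secant formula: x_{n+1} = x_n - f(x_n)(x_n - x_{n-1})/(f(x_n) - f(x_{n-1}))

Iteration 1:
  f(2.060000) = -0.378184
  f(3.080000) = 18.058112
  x_2 = 3.080000 - 18.058112×(3.080000 - 2.060000)/(18.058112 - (-0.378184))
       = 2.080923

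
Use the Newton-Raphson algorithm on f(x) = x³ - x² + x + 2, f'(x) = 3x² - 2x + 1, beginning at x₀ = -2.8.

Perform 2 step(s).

f(x) = x³ - x² + x + 2
f'(x) = 3x² - 2x + 1
x₀ = -2.8

Newton-Raphson formula: x_{n+1} = x_n - f(x_n)/f'(x_n)

Iteration 1:
  f(-2.800000) = -30.592000
  f'(-2.800000) = 30.120000
  x_1 = -2.800000 - (-30.592000)/30.120000 = -1.784329
Iteration 2:
  f(-1.784329) = -8.649164
  f'(-1.784329) = 14.120152
  x_2 = -1.784329 - (-8.649164)/14.120152 = -1.171789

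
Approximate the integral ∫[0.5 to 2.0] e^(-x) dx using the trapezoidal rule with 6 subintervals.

f(x) = e^(-x)
a = 0.5, b = 2.0, n = 6
h = (b - a)/n = 0.250000

Trapezoidal rule: (h/2)[f(x₀) + 2f(x₁) + 2f(x₂) + ... + f(xₙ)]

x_0 = 0.5000, f(x_0) = 0.606531, coefficient = 1
x_1 = 0.7500, f(x_1) = 0.472367, coefficient = 2
x_2 = 1.0000, f(x_2) = 0.367879, coefficient = 2
x_3 = 1.2500, f(x_3) = 0.286505, coefficient = 2
x_4 = 1.5000, f(x_4) = 0.223130, coefficient = 2
x_5 = 1.7500, f(x_5) = 0.173774, coefficient = 2
x_6 = 2.0000, f(x_6) = 0.135335, coefficient = 1

I ≈ (0.250000/2) × 3.789176 = 0.473647
Exact value: 0.471195
Error: 0.002452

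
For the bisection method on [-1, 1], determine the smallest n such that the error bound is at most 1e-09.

We need (b-a)/2^n ≤ 1e-09
(1 - (-1))/2^n ≤ 1e-09
2/2^n ≤ 1e-09
2^n ≥ 2000000000
n ≥ log₂(2000000000) = 30.90
n ≥ 31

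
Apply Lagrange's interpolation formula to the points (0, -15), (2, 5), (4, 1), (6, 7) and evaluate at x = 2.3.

Lagrange interpolation formula:
P(x) = Σ yᵢ × Lᵢ(x)
where Lᵢ(x) = Π_{j≠i} (x - xⱼ)/(xᵢ - xⱼ)

L_0(2.3) = (2.3 - 2)/(0 - 2) × (2.3 - 4)/(0 - 4) × (2.3 - 6)/(0 - 6) = -0.039312
L_1(2.3) = (2.3 - 0)/(2 - 0) × (2.3 - 4)/(2 - 4) × (2.3 - 6)/(2 - 6) = 0.904188
L_2(2.3) = (2.3 - 0)/(4 - 0) × (2.3 - 2)/(4 - 2) × (2.3 - 6)/(4 - 6) = 0.159562
L_3(2.3) = (2.3 - 0)/(6 - 0) × (2.3 - 2)/(6 - 2) × (2.3 - 4)/(6 - 4) = -0.024437

P(2.3) = (-15)×L_0(2.3) + 5×L_1(2.3) + 1×L_2(2.3) + 7×L_3(2.3)
P(2.3) = 5.099125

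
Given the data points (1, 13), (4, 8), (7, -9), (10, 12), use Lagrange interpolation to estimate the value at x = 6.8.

Lagrange interpolation formula:
P(x) = Σ yᵢ × Lᵢ(x)
where Lᵢ(x) = Π_{j≠i} (x - xⱼ)/(xᵢ - xⱼ)

L_0(6.8) = (6.8 - 4)/(1 - 4) × (6.8 - 7)/(1 - 7) × (6.8 - 10)/(1 - 10) = -0.011062
L_1(6.8) = (6.8 - 1)/(4 - 1) × (6.8 - 7)/(4 - 7) × (6.8 - 10)/(4 - 10) = 0.068741
L_2(6.8) = (6.8 - 1)/(7 - 1) × (6.8 - 4)/(7 - 4) × (6.8 - 10)/(7 - 10) = 0.962370
L_3(6.8) = (6.8 - 1)/(10 - 1) × (6.8 - 4)/(10 - 4) × (6.8 - 7)/(10 - 7) = -0.020049

P(6.8) = 13×L_0(6.8) + 8×L_1(6.8) + (-9)×L_2(6.8) + 12×L_3(6.8)
P(6.8) = -8.495802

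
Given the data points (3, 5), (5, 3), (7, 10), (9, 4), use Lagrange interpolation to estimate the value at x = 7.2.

Lagrange interpolation formula:
P(x) = Σ yᵢ × Lᵢ(x)
where Lᵢ(x) = Π_{j≠i} (x - xⱼ)/(xᵢ - xⱼ)

L_0(7.2) = (7.2 - 5)/(3 - 5) × (7.2 - 7)/(3 - 7) × (7.2 - 9)/(3 - 9) = 0.016500
L_1(7.2) = (7.2 - 3)/(5 - 3) × (7.2 - 7)/(5 - 7) × (7.2 - 9)/(5 - 9) = -0.094500
L_2(7.2) = (7.2 - 3)/(7 - 3) × (7.2 - 5)/(7 - 5) × (7.2 - 9)/(7 - 9) = 1.039500
L_3(7.2) = (7.2 - 3)/(9 - 3) × (7.2 - 5)/(9 - 5) × (7.2 - 7)/(9 - 7) = 0.038500

P(7.2) = 5×L_0(7.2) + 3×L_1(7.2) + 10×L_2(7.2) + 4×L_3(7.2)
P(7.2) = 10.348000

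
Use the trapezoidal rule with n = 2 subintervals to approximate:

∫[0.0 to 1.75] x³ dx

f(x) = x³
a = 0.0, b = 1.75, n = 2
h = (b - a)/n = 0.875000

Trapezoidal rule: (h/2)[f(x₀) + 2f(x₁) + 2f(x₂) + ... + f(xₙ)]

x_0 = 0.0000, f(x_0) = 0.000000, coefficient = 1
x_1 = 0.8750, f(x_1) = 0.669922, coefficient = 2
x_2 = 1.7500, f(x_2) = 5.359375, coefficient = 1

I ≈ (0.875000/2) × 6.699219 = 2.930908
Exact value: 2.344727
Error: 0.586182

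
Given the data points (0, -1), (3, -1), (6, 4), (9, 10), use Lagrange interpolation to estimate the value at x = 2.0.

Lagrange interpolation formula:
P(x) = Σ yᵢ × Lᵢ(x)
where Lᵢ(x) = Π_{j≠i} (x - xⱼ)/(xᵢ - xⱼ)

L_0(2.0) = (2.0 - 3)/(0 - 3) × (2.0 - 6)/(0 - 6) × (2.0 - 9)/(0 - 9) = 0.172840
L_1(2.0) = (2.0 - 0)/(3 - 0) × (2.0 - 6)/(3 - 6) × (2.0 - 9)/(3 - 9) = 1.037037
L_2(2.0) = (2.0 - 0)/(6 - 0) × (2.0 - 3)/(6 - 3) × (2.0 - 9)/(6 - 9) = -0.259259
L_3(2.0) = (2.0 - 0)/(9 - 0) × (2.0 - 3)/(9 - 3) × (2.0 - 6)/(9 - 6) = 0.049383

P(2.0) = (-1)×L_0(2.0) + (-1)×L_1(2.0) + 4×L_2(2.0) + 10×L_3(2.0)
P(2.0) = -1.753086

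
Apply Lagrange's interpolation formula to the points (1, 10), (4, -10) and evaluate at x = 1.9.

Lagrange interpolation formula:
P(x) = Σ yᵢ × Lᵢ(x)
where Lᵢ(x) = Π_{j≠i} (x - xⱼ)/(xᵢ - xⱼ)

L_0(1.9) = (1.9 - 4)/(1 - 4) = 0.700000
L_1(1.9) = (1.9 - 1)/(4 - 1) = 0.300000

P(1.9) = 10×L_0(1.9) + (-10)×L_1(1.9)
P(1.9) = 4.000000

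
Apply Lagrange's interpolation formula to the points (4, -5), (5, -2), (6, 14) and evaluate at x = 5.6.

Lagrange interpolation formula:
P(x) = Σ yᵢ × Lᵢ(x)
where Lᵢ(x) = Π_{j≠i} (x - xⱼ)/(xᵢ - xⱼ)

L_0(5.6) = (5.6 - 5)/(4 - 5) × (5.6 - 6)/(4 - 6) = -0.120000
L_1(5.6) = (5.6 - 4)/(5 - 4) × (5.6 - 6)/(5 - 6) = 0.640000
L_2(5.6) = (5.6 - 4)/(6 - 4) × (5.6 - 5)/(6 - 5) = 0.480000

P(5.6) = (-5)×L_0(5.6) + (-2)×L_1(5.6) + 14×L_2(5.6)
P(5.6) = 6.040000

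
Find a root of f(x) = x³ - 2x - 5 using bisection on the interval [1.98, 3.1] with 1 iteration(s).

f(x) = x³ - 2x - 5
Initial interval: [1.98, 3.1]

Iteration 1:
  c_1 = (1.980000 + 3.100000)/2 = 2.540000
  f(c_1) = f(2.540000) = 6.307064
  f(a) × f(c) < 0, new interval: [1.980000, 2.540000]

After 1 iteration(s), the approximation is c_1 = 2.540000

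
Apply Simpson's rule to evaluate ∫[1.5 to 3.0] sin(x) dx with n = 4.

f(x) = sin(x)
a = 1.5, b = 3.0, n = 4
h = (b - a)/n = 0.375000

Simpson's rule: (h/3)[f(x₀) + 4f(x₁) + 2f(x₂) + ... + f(xₙ)]

x_0 = 1.5000, f(x_0) = 0.997495, coefficient = 1
x_1 = 1.8750, f(x_1) = 0.954086, coefficient = 4
x_2 = 2.2500, f(x_2) = 0.778073, coefficient = 2
x_3 = 2.6250, f(x_3) = 0.493920, coefficient = 4
x_4 = 3.0000, f(x_4) = 0.141120, coefficient = 1

I ≈ (0.375000/3) × 8.486786 = 1.060848
Exact value: 1.060730
Error: 0.000119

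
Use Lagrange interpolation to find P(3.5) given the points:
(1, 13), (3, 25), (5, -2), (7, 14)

Lagrange interpolation formula:
P(x) = Σ yᵢ × Lᵢ(x)
where Lᵢ(x) = Π_{j≠i} (x - xⱼ)/(xᵢ - xⱼ)

L_0(3.5) = (3.5 - 3)/(1 - 3) × (3.5 - 5)/(1 - 5) × (3.5 - 7)/(1 - 7) = -0.054688
L_1(3.5) = (3.5 - 1)/(3 - 1) × (3.5 - 5)/(3 - 5) × (3.5 - 7)/(3 - 7) = 0.820312
L_2(3.5) = (3.5 - 1)/(5 - 1) × (3.5 - 3)/(5 - 3) × (3.5 - 7)/(5 - 7) = 0.273438
L_3(3.5) = (3.5 - 1)/(7 - 1) × (3.5 - 3)/(7 - 3) × (3.5 - 5)/(7 - 5) = -0.039062

P(3.5) = 13×L_0(3.5) + 25×L_1(3.5) + (-2)×L_2(3.5) + 14×L_3(3.5)
P(3.5) = 18.703125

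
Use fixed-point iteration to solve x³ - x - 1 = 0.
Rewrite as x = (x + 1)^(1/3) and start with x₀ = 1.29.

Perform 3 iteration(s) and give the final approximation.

Equation: x³ - x - 1 = 0
Fixed-point form: x = (x + 1)^(1/3)
x₀ = 1.29

x_1 = g(1.290000) = 1.318090
x_2 = g(1.318090) = 1.323458
x_3 = g(1.323458) = 1.324479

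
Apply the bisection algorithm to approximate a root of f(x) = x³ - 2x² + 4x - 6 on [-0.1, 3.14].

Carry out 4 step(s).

f(x) = x³ - 2x² + 4x - 6
Initial interval: [-0.1, 3.14]

Iteration 1:
  c_1 = (-0.100000 + 3.140000)/2 = 1.520000
  f(c_1) = f(1.520000) = -1.028992
  f(a) × f(c) ≥ 0, new interval: [1.520000, 3.140000]
Iteration 2:
  c_2 = (1.520000 + 3.140000)/2 = 2.330000
  f(c_2) = f(2.330000) = 5.111537
  f(a) × f(c) < 0, new interval: [1.520000, 2.330000]
Iteration 3:
  c_3 = (1.520000 + 2.330000)/2 = 1.925000
  f(c_3) = f(1.925000) = 1.422078
  f(a) × f(c) < 0, new interval: [1.520000, 1.925000]
Iteration 4:
  c_4 = (1.520000 + 1.925000)/2 = 1.722500
  f(c_4) = f(1.722500) = 0.066656
  f(a) × f(c) < 0, new interval: [1.520000, 1.722500]

After 4 iteration(s), the approximation is c_4 = 1.722500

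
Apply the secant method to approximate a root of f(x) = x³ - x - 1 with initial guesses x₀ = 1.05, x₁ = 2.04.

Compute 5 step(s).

f(x) = x³ - x - 1
x₀ = 1.05, x₁ = 2.04

Secant formula: x_{n+1} = x_n - f(x_n)(x_n - x_{n-1})/(f(x_n) - f(x_{n-1}))

Iteration 1:
  f(1.050000) = -0.892375
  f(2.040000) = 5.449664
  x_2 = 2.040000 - 5.449664×(2.040000 - 1.050000)/(5.449664 - (-0.892375))
       = 1.189301
Iteration 2:
  f(2.040000) = 5.449664
  f(1.189301) = -0.507110
  x_3 = 1.189301 - (-0.507110)×(1.189301 - 2.040000)/(-0.507110 - 5.449664)
       = 1.261722
Iteration 3:
  f(1.189301) = -0.507110
  f(1.261722) = -0.253132
  x_4 = 1.261722 - (-0.253132)×(1.261722 - 1.189301)/(-0.253132 - (-0.507110))
       = 1.333902
Iteration 4:
  f(1.261722) = -0.253132
  f(1.333902) = 0.039505
  x_5 = 1.333902 - 0.039505×(1.333902 - 1.261722)/(0.039505 - (-0.253132))
       = 1.324158
Iteration 5:
  f(1.333902) = 0.039505
  f(1.324158) = -0.002385
  x_6 = 1.324158 - (-0.002385)×(1.324158 - 1.333902)/(-0.002385 - 0.039505)
       = 1.324713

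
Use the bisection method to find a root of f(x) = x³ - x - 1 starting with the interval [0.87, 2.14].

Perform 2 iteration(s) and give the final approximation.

f(x) = x³ - x - 1
Initial interval: [0.87, 2.14]

Iteration 1:
  c_1 = (0.870000 + 2.140000)/2 = 1.505000
  f(c_1) = f(1.505000) = 0.903863
  f(a) × f(c) < 0, new interval: [0.870000, 1.505000]
Iteration 2:
  c_2 = (0.870000 + 1.505000)/2 = 1.187500
  f(c_2) = f(1.187500) = -0.512939
  f(a) × f(c) ≥ 0, new interval: [1.187500, 1.505000]

After 2 iteration(s), the approximation is c_2 = 1.187500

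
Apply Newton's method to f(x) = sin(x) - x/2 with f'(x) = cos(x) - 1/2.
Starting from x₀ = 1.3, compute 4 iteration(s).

f(x) = sin(x) - x/2
f'(x) = cos(x) - 1/2
x₀ = 1.3

Newton-Raphson formula: x_{n+1} = x_n - f(x_n)/f'(x_n)

Iteration 1:
  f(1.300000) = 0.313558
  f'(1.300000) = -0.232501
  x_1 = 1.300000 - 0.313558/(-0.232501) = 2.648631
Iteration 2:
  f(2.648631) = -0.851078
  f'(2.648631) = -1.380935
  x_2 = 2.648631 - (-0.851078)/(-1.380935) = 2.032325
Iteration 3:
  f(2.032325) = -0.120790
  f'(2.032325) = -0.945317
  x_3 = 2.032325 - (-0.120790)/(-0.945317) = 1.904548
Iteration 4:
  f(1.904548) = -0.007454
  f'(1.904548) = -0.827590
  x_4 = 1.904548 - (-0.007454)/(-0.827590) = 1.895541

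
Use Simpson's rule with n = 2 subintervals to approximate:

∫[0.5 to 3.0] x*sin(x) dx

f(x) = x*sin(x)
a = 0.5, b = 3.0, n = 2
h = (b - a)/n = 1.250000

Simpson's rule: (h/3)[f(x₀) + 4f(x₁) + 2f(x₂) + ... + f(xₙ)]

x_0 = 0.5000, f(x_0) = 0.239713, coefficient = 1
x_1 = 1.7500, f(x_1) = 1.721975, coefficient = 4
x_2 = 3.0000, f(x_2) = 0.423360, coefficient = 1

I ≈ (1.250000/3) × 7.550974 = 3.146239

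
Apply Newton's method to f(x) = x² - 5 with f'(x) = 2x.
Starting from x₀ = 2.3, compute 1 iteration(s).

f(x) = x² - 5
f'(x) = 2x
x₀ = 2.3

Newton-Raphson formula: x_{n+1} = x_n - f(x_n)/f'(x_n)

Iteration 1:
  f(2.300000) = 0.290000
  f'(2.300000) = 4.600000
  x_1 = 2.300000 - 0.290000/4.600000 = 2.236957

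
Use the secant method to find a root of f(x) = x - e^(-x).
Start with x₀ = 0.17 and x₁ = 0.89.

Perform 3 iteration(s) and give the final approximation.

f(x) = x - e^(-x)
x₀ = 0.17, x₁ = 0.89

Secant formula: x_{n+1} = x_n - f(x_n)(x_n - x_{n-1})/(f(x_n) - f(x_{n-1}))

Iteration 1:
  f(0.170000) = -0.673665
  f(0.890000) = 0.479344
  x_2 = 0.890000 - 0.479344×(0.890000 - 0.170000)/(0.479344 - (-0.673665))
       = 0.590672
Iteration 2:
  f(0.890000) = 0.479344
  f(0.590672) = 0.036717
  x_3 = 0.590672 - 0.036717×(0.590672 - 0.890000)/(0.036717 - 0.479344)
       = 0.565842
Iteration 3:
  f(0.590672) = 0.036717
  f(0.565842) = -0.002040
  x_4 = 0.565842 - (-0.002040)×(0.565842 - 0.590672)/(-0.002040 - 0.036717)
       = 0.567149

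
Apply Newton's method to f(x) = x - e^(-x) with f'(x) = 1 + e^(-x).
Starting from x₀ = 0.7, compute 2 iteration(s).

f(x) = x - e^(-x)
f'(x) = 1 + e^(-x)
x₀ = 0.7

Newton-Raphson formula: x_{n+1} = x_n - f(x_n)/f'(x_n)

Iteration 1:
  f(0.700000) = 0.203415
  f'(0.700000) = 1.496585
  x_1 = 0.700000 - 0.203415/1.496585 = 0.564081
Iteration 2:
  f(0.564081) = -0.004802
  f'(0.564081) = 1.568883
  x_2 = 0.564081 - (-0.004802)/1.568883 = 0.567142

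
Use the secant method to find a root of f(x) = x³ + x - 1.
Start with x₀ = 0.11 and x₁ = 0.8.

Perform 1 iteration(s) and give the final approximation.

f(x) = x³ + x - 1
x₀ = 0.11, x₁ = 0.8

Secant formula: x_{n+1} = x_n - f(x_n)(x_n - x_{n-1})/(f(x_n) - f(x_{n-1}))

Iteration 1:
  f(0.110000) = -0.888669
  f(0.800000) = 0.312000
  x_2 = 0.800000 - 0.312000×(0.800000 - 0.110000)/(0.312000 - (-0.888669))
       = 0.620700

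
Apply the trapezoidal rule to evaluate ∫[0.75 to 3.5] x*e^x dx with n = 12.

f(x) = x*e^x
a = 0.75, b = 3.5, n = 12
h = (b - a)/n = 0.229167

Trapezoidal rule: (h/2)[f(x₀) + 2f(x₁) + 2f(x₂) + ... + f(xₙ)]

x_0 = 0.7500, f(x_0) = 1.587750, coefficient = 1
x_1 = 0.9792, f(x_1) = 2.606774, coefficient = 2
x_2 = 1.2083, f(x_2) = 4.045379, coefficient = 2
x_3 = 1.4375, f(x_3) = 6.052101, coefficient = 2
x_4 = 1.6667, f(x_4) = 8.824150, coefficient = 2
x_5 = 1.8958, f(x_5) = 12.622638, coefficient = 2
x_6 = 2.1250, f(x_6) = 17.792407, coefficient = 2
x_7 = 2.3542, f(x_7) = 24.787847, coefficient = 2
x_8 = 2.5833, f(x_8) = 34.206439, coefficient = 2
x_9 = 2.8125, f(x_9) = 46.832330, coefficient = 2
x_10 = 3.0417, f(x_10) = 63.692848, coefficient = 2
x_11 = 3.2708, f(x_11) = 86.131752, coefficient = 2
x_12 = 3.5000, f(x_12) = 115.904082, coefficient = 1

I ≈ (0.229167/2) × 732.681159 = 83.953049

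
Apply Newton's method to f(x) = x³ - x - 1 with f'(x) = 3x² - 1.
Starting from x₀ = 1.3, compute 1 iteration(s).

f(x) = x³ - x - 1
f'(x) = 3x² - 1
x₀ = 1.3

Newton-Raphson formula: x_{n+1} = x_n - f(x_n)/f'(x_n)

Iteration 1:
  f(1.300000) = -0.103000
  f'(1.300000) = 4.070000
  x_1 = 1.300000 - (-0.103000)/4.070000 = 1.325307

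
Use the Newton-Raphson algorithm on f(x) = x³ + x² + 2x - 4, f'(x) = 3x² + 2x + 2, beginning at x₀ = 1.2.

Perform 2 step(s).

f(x) = x³ + x² + 2x - 4
f'(x) = 3x² + 2x + 2
x₀ = 1.2

Newton-Raphson formula: x_{n+1} = x_n - f(x_n)/f'(x_n)

Iteration 1:
  f(1.200000) = 1.568000
  f'(1.200000) = 8.720000
  x_1 = 1.200000 - 1.568000/8.720000 = 1.020183
Iteration 2:
  f(1.020183) = 0.142922
  f'(1.020183) = 7.162690
  x_2 = 1.020183 - 0.142922/7.162690 = 1.000230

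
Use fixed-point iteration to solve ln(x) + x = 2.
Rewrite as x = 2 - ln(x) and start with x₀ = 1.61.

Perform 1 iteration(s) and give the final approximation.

Equation: ln(x) + x = 2
Fixed-point form: x = 2 - ln(x)
x₀ = 1.61

x_1 = g(1.610000) = 1.523766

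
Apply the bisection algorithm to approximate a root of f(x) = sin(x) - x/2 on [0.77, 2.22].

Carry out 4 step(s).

f(x) = sin(x) - x/2
Initial interval: [0.77, 2.22]

Iteration 1:
  c_1 = (0.770000 + 2.220000)/2 = 1.495000
  f(c_1) = f(1.495000) = 0.249629
  f(a) × f(c) ≥ 0, new interval: [1.495000, 2.220000]
Iteration 2:
  c_2 = (1.495000 + 2.220000)/2 = 1.857500
  f(c_2) = f(1.857500) = 0.030431
  f(a) × f(c) ≥ 0, new interval: [1.857500, 2.220000]
Iteration 3:
  c_3 = (1.857500 + 2.220000)/2 = 2.038750
  f(c_3) = f(2.038750) = -0.126882
  f(a) × f(c) < 0, new interval: [1.857500, 2.038750]
Iteration 4:
  c_4 = (1.857500 + 2.038750)/2 = 1.948125
  f(c_4) = f(1.948125) = -0.044410
  f(a) × f(c) < 0, new interval: [1.857500, 1.948125]

After 4 iteration(s), the approximation is c_4 = 1.948125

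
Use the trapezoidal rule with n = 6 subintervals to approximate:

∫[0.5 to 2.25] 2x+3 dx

f(x) = 2x+3
a = 0.5, b = 2.25, n = 6
h = (b - a)/n = 0.291667

Trapezoidal rule: (h/2)[f(x₀) + 2f(x₁) + 2f(x₂) + ... + f(xₙ)]

x_0 = 0.5000, f(x_0) = 4.000000, coefficient = 1
x_1 = 0.7917, f(x_1) = 4.583333, coefficient = 2
x_2 = 1.0833, f(x_2) = 5.166667, coefficient = 2
x_3 = 1.3750, f(x_3) = 5.750000, coefficient = 2
x_4 = 1.6667, f(x_4) = 6.333333, coefficient = 2
x_5 = 1.9583, f(x_5) = 6.916667, coefficient = 2
x_6 = 2.2500, f(x_6) = 7.500000, coefficient = 1

I ≈ (0.291667/2) × 69.000000 = 10.062500
Exact value: 10.062500
Error: 0.000000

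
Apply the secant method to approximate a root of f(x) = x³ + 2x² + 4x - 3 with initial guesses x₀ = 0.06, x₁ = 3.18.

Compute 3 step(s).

f(x) = x³ + 2x² + 4x - 3
x₀ = 0.06, x₁ = 3.18

Secant formula: x_{n+1} = x_n - f(x_n)(x_n - x_{n-1})/(f(x_n) - f(x_{n-1}))

Iteration 1:
  f(0.060000) = -2.752584
  f(3.180000) = 62.102232
  x_2 = 3.180000 - 62.102232×(3.180000 - 0.060000)/(62.102232 - (-2.752584))
       = 0.192420
Iteration 2:
  f(3.180000) = 62.102232
  f(0.192420) = -2.149146
  x_3 = 0.192420 - (-2.149146)×(0.192420 - 3.180000)/(-2.149146 - 62.102232)
       = 0.292351
Iteration 3:
  f(0.192420) = -2.149146
  f(0.292351) = -1.634668
  x_4 = 0.292351 - (-1.634668)×(0.292351 - 0.192420)/(-1.634668 - (-2.149146))
       = 0.609868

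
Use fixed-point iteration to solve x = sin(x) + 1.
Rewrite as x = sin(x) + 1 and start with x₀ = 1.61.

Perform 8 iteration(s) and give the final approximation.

Equation: x = sin(x) + 1
Fixed-point form: x = sin(x) + 1
x₀ = 1.61

x_1 = g(1.610000) = 1.999232
x_2 = g(1.999232) = 1.909617
x_3 = g(1.909617) = 1.943147
x_4 = g(1.943147) = 1.931475
x_5 = g(1.931475) = 1.935658
x_6 = g(1.935658) = 1.934173
x_7 = g(1.934173) = 1.934702
x_8 = g(1.934702) = 1.934514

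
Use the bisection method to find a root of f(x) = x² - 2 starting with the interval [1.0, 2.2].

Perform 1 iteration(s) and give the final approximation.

f(x) = x² - 2
Initial interval: [1.0, 2.2]

Iteration 1:
  c_1 = (1.000000 + 2.200000)/2 = 1.600000
  f(c_1) = f(1.600000) = 0.560000
  f(a) × f(c) < 0, new interval: [1.000000, 1.600000]

After 1 iteration(s), the approximation is c_1 = 1.600000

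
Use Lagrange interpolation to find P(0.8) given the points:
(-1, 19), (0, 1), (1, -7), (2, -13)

Lagrange interpolation formula:
P(x) = Σ yᵢ × Lᵢ(x)
where Lᵢ(x) = Π_{j≠i} (x - xⱼ)/(xᵢ - xⱼ)

L_0(0.8) = (0.8 - 0)/(-1 - 0) × (0.8 - 1)/(-1 - 1) × (0.8 - 2)/(-1 - 2) = -0.032000
L_1(0.8) = (0.8 - (-1))/(0 - (-1)) × (0.8 - 1)/(0 - 1) × (0.8 - 2)/(0 - 2) = 0.216000
L_2(0.8) = (0.8 - (-1))/(1 - (-1)) × (0.8 - 0)/(1 - 0) × (0.8 - 2)/(1 - 2) = 0.864000
L_3(0.8) = (0.8 - (-1))/(2 - (-1)) × (0.8 - 0)/(2 - 0) × (0.8 - 1)/(2 - 1) = -0.048000

P(0.8) = 19×L_0(0.8) + 1×L_1(0.8) + (-7)×L_2(0.8) + (-13)×L_3(0.8)
P(0.8) = -5.816000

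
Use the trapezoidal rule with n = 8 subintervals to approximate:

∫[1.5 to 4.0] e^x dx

f(x) = e^x
a = 1.5, b = 4.0, n = 8
h = (b - a)/n = 0.312500

Trapezoidal rule: (h/2)[f(x₀) + 2f(x₁) + 2f(x₂) + ... + f(xₙ)]

x_0 = 1.5000, f(x_0) = 4.481689, coefficient = 1
x_1 = 1.8125, f(x_1) = 6.125743, coefficient = 2
x_2 = 2.1250, f(x_2) = 8.372897, coefficient = 2
x_3 = 2.4375, f(x_3) = 11.444394, coefficient = 2
x_4 = 2.7500, f(x_4) = 15.642632, coefficient = 2
x_5 = 3.0625, f(x_5) = 21.380943, coefficient = 2
x_6 = 3.3750, f(x_6) = 29.224284, coefficient = 2
x_7 = 3.6875, f(x_7) = 39.944860, coefficient = 2
x_8 = 4.0000, f(x_8) = 54.598150, coefficient = 1

I ≈ (0.312500/2) × 323.351344 = 50.523647
Exact value: 50.116461
Error: 0.407187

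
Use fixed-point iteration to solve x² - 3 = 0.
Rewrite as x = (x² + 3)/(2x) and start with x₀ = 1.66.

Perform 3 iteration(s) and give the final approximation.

Equation: x² - 3 = 0
Fixed-point form: x = (x² + 3)/(2x)
x₀ = 1.66

x_1 = g(1.660000) = 1.733614
x_2 = g(1.733614) = 1.732052
x_3 = g(1.732052) = 1.732051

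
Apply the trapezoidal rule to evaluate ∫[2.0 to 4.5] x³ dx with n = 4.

f(x) = x³
a = 2.0, b = 4.5, n = 4
h = (b - a)/n = 0.625000

Trapezoidal rule: (h/2)[f(x₀) + 2f(x₁) + 2f(x₂) + ... + f(xₙ)]

x_0 = 2.0000, f(x_0) = 8.000000, coefficient = 1
x_1 = 2.6250, f(x_1) = 18.087891, coefficient = 2
x_2 = 3.2500, f(x_2) = 34.328125, coefficient = 2
x_3 = 3.8750, f(x_3) = 58.185547, coefficient = 2
x_4 = 4.5000, f(x_4) = 91.125000, coefficient = 1

I ≈ (0.625000/2) × 320.328125 = 100.102539
Exact value: 98.515625
Error: 1.586914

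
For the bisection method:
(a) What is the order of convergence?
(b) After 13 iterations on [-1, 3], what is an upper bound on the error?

(a) Bisection has linear (order 1) convergence; the error is halved each step.

(b) Error bound = (b-a)/2^n = (3 - (-1))/2^{13}
    = 4/2^{13}

(a) 1 (linear); (b) error ≤ 4.88e-04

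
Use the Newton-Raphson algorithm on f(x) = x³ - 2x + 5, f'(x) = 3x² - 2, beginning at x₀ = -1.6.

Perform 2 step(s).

f(x) = x³ - 2x + 5
f'(x) = 3x² - 2
x₀ = -1.6

Newton-Raphson formula: x_{n+1} = x_n - f(x_n)/f'(x_n)

Iteration 1:
  f(-1.600000) = 4.104000
  f'(-1.600000) = 5.680000
  x_1 = -1.600000 - 4.104000/5.680000 = -2.322535
Iteration 2:
  f(-2.322535) = -2.883079
  f'(-2.322535) = 14.182509
  x_2 = -2.322535 - (-2.883079)/14.182509 = -2.119251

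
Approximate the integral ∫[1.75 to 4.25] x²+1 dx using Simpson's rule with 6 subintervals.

f(x) = x²+1
a = 1.75, b = 4.25, n = 6
h = (b - a)/n = 0.416667

Simpson's rule: (h/3)[f(x₀) + 4f(x₁) + 2f(x₂) + ... + f(xₙ)]

x_0 = 1.7500, f(x_0) = 4.062500, coefficient = 1
x_1 = 2.1667, f(x_1) = 5.694444, coefficient = 4
x_2 = 2.5833, f(x_2) = 7.673611, coefficient = 2
x_3 = 3.0000, f(x_3) = 10.000000, coefficient = 4
x_4 = 3.4167, f(x_4) = 12.673611, coefficient = 2
x_5 = 3.8333, f(x_5) = 15.694444, coefficient = 4
x_6 = 4.2500, f(x_6) = 19.062500, coefficient = 1

I ≈ (0.416667/3) × 189.375000 = 26.302083
Exact value: 26.302083
Error: 0.000000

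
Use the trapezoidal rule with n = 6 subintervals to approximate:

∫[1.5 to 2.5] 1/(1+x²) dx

f(x) = 1/(1+x²)
a = 1.5, b = 2.5, n = 6
h = (b - a)/n = 0.166667

Trapezoidal rule: (h/2)[f(x₀) + 2f(x₁) + 2f(x₂) + ... + f(xₙ)]

x_0 = 1.5000, f(x_0) = 0.307692, coefficient = 1
x_1 = 1.6667, f(x_1) = 0.264706, coefficient = 2
x_2 = 1.8333, f(x_2) = 0.229299, coefficient = 2
x_3 = 2.0000, f(x_3) = 0.200000, coefficient = 2
x_4 = 2.1667, f(x_4) = 0.175610, coefficient = 2
x_5 = 2.3333, f(x_5) = 0.155172, coefficient = 2
x_6 = 2.5000, f(x_6) = 0.137931, coefficient = 1

I ≈ (0.166667/2) × 2.495198 = 0.207933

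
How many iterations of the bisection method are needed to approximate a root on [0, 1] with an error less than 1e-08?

We need (b-a)/2^n ≤ 1e-08
(1 - 0)/2^n ≤ 1e-08
1/2^n ≤ 1e-08
2^n ≥ 100000000
n ≥ log₂(100000000) = 26.58
n ≥ 27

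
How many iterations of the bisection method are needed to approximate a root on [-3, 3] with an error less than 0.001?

We need (b-a)/2^n ≤ 0.001
(3 - (-3))/2^n ≤ 0.001
6/2^n ≤ 0.001
2^n ≥ 6000
n ≥ log₂(6000) = 12.55
n ≥ 13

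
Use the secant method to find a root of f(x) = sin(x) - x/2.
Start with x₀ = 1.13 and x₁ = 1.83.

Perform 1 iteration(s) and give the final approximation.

f(x) = sin(x) - x/2
x₀ = 1.13, x₁ = 1.83

Secant formula: x_{n+1} = x_n - f(x_n)(x_n - x_{n-1})/(f(x_n) - f(x_{n-1}))

Iteration 1:
  f(1.130000) = 0.339412
  f(1.830000) = 0.051594
  x_2 = 1.830000 - 0.051594×(1.830000 - 1.130000)/(0.051594 - 0.339412)
       = 1.955482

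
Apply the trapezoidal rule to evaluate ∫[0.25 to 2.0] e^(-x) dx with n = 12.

f(x) = e^(-x)
a = 0.25, b = 2.0, n = 12
h = (b - a)/n = 0.145833

Trapezoidal rule: (h/2)[f(x₀) + 2f(x₁) + 2f(x₂) + ... + f(xₙ)]

x_0 = 0.2500, f(x_0) = 0.778801, coefficient = 1
x_1 = 0.3958, f(x_1) = 0.673119, coefficient = 2
x_2 = 0.5417, f(x_2) = 0.581778, coefficient = 2
x_3 = 0.6875, f(x_3) = 0.502832, coefficient = 2
x_4 = 0.8333, f(x_4) = 0.434598, coefficient = 2
x_5 = 0.9792, f(x_5) = 0.375624, coefficient = 2
x_6 = 1.1250, f(x_6) = 0.324652, coefficient = 2
x_7 = 1.2708, f(x_7) = 0.280598, coefficient = 2
x_8 = 1.4167, f(x_8) = 0.242521, coefficient = 2
x_9 = 1.5625, f(x_9) = 0.209611, coefficient = 2
x_10 = 1.7083, f(x_10) = 0.181167, coefficient = 2
x_11 = 1.8542, f(x_11) = 0.156583, coefficient = 2
x_12 = 2.0000, f(x_12) = 0.135335, coefficient = 1

I ≈ (0.145833/2) × 8.840304 = 0.644605
Exact value: 0.643465
Error: 0.001140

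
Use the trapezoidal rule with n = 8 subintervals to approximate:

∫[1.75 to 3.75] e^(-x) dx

f(x) = e^(-x)
a = 1.75, b = 3.75, n = 8
h = (b - a)/n = 0.250000

Trapezoidal rule: (h/2)[f(x₀) + 2f(x₁) + 2f(x₂) + ... + f(xₙ)]

x_0 = 1.7500, f(x_0) = 0.173774, coefficient = 1
x_1 = 2.0000, f(x_1) = 0.135335, coefficient = 2
x_2 = 2.2500, f(x_2) = 0.105399, coefficient = 2
x_3 = 2.5000, f(x_3) = 0.082085, coefficient = 2
x_4 = 2.7500, f(x_4) = 0.063928, coefficient = 2
x_5 = 3.0000, f(x_5) = 0.049787, coefficient = 2
x_6 = 3.2500, f(x_6) = 0.038774, coefficient = 2
x_7 = 3.5000, f(x_7) = 0.030197, coefficient = 2
x_8 = 3.7500, f(x_8) = 0.023518, coefficient = 1

I ≈ (0.250000/2) × 1.208304 = 0.151038
Exact value: 0.150256
Error: 0.000782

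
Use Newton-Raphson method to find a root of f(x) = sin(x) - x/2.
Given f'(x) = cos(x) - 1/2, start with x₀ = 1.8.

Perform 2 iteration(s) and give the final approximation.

f(x) = sin(x) - x/2
f'(x) = cos(x) - 1/2
x₀ = 1.8

Newton-Raphson formula: x_{n+1} = x_n - f(x_n)/f'(x_n)

Iteration 1:
  f(1.800000) = 0.073848
  f'(1.800000) = -0.727202
  x_1 = 1.800000 - 0.073848/(-0.727202) = 1.901550
Iteration 2:
  f(1.901550) = -0.004977
  f'(1.901550) = -0.824756
  x_2 = 1.901550 - (-0.004977)/(-0.824756) = 1.895515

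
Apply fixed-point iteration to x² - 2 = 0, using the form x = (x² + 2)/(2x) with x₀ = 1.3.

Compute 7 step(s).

Equation: x² - 2 = 0
Fixed-point form: x = (x² + 2)/(2x)
x₀ = 1.3

x_1 = g(1.300000) = 1.419231
x_2 = g(1.419231) = 1.414222
x_3 = g(1.414222) = 1.414214
x_4 = g(1.414214) = 1.414214
x_5 = g(1.414214) = 1.414214
x_6 = g(1.414214) = 1.414214
x_7 = g(1.414214) = 1.414214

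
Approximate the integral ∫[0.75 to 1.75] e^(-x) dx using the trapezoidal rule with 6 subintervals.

f(x) = e^(-x)
a = 0.75, b = 1.75, n = 6
h = (b - a)/n = 0.166667

Trapezoidal rule: (h/2)[f(x₀) + 2f(x₁) + 2f(x₂) + ... + f(xₙ)]

x_0 = 0.7500, f(x_0) = 0.472367, coefficient = 1
x_1 = 0.9167, f(x_1) = 0.399850, coefficient = 2
x_2 = 1.0833, f(x_2) = 0.338465, coefficient = 2
x_3 = 1.2500, f(x_3) = 0.286505, coefficient = 2
x_4 = 1.4167, f(x_4) = 0.242521, coefficient = 2
x_5 = 1.5833, f(x_5) = 0.205290, coefficient = 2
x_6 = 1.7500, f(x_6) = 0.173774, coefficient = 1

I ≈ (0.166667/2) × 3.591402 = 0.299283
Exact value: 0.298593
Error: 0.000691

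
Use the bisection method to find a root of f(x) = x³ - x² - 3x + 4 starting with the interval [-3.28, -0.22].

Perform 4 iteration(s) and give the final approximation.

f(x) = x³ - x² - 3x + 4
Initial interval: [-3.28, -0.22]

Iteration 1:
  c_1 = (-3.280000 + (-0.220000))/2 = -1.750000
  f(c_1) = f(-1.750000) = 0.828125
  f(a) × f(c) < 0, new interval: [-3.280000, -1.750000]
Iteration 2:
  c_2 = (-3.280000 + (-1.750000))/2 = -2.515000
  f(c_2) = f(-2.515000) = -10.688166
  f(a) × f(c) ≥ 0, new interval: [-2.515000, -1.750000]
Iteration 3:
  c_3 = (-2.515000 + (-1.750000))/2 = -2.132500
  f(c_3) = f(-2.132500) = -3.847720
  f(a) × f(c) ≥ 0, new interval: [-2.132500, -1.750000]
Iteration 4:
  c_4 = (-2.132500 + (-1.750000))/2 = -1.941250
  f(c_4) = f(-1.941250) = -1.260208
  f(a) × f(c) ≥ 0, new interval: [-1.941250, -1.750000]

After 4 iteration(s), the approximation is c_4 = -1.941250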